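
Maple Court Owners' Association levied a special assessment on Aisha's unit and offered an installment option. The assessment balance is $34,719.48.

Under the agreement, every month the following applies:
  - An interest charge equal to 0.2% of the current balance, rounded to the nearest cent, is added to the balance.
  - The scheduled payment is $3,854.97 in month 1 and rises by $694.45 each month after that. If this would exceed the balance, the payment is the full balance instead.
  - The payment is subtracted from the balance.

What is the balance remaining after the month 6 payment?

$1,447.86

# | Opening | Interest | Payment | End bal
1 | $34,719.48 | $69.44 | $3,854.97 | $30,933.95
2 | $30,933.95 | $61.87 | $4,549.42 | $26,446.40
3 | $26,446.40 | $52.89 | $5,243.87 | $21,255.42
4 | $21,255.42 | $42.51 | $5,938.32 | $15,359.61
5 | $15,359.61 | $30.72 | $6,632.77 | $8,757.56
6 | $8,757.56 | $17.52 | $7,327.22 | $1,447.86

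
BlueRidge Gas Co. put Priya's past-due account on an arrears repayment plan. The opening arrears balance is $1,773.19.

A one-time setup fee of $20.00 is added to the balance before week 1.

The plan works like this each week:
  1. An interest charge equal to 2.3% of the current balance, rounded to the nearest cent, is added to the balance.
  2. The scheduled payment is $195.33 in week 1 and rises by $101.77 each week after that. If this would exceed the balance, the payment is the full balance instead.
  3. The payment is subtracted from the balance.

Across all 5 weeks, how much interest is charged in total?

$146.27

Week 1: opening $1,793.19; interest $41.24 → $1,834.43; payment $195.33; balance $1,639.10
Week 2: opening $1,639.10; interest $37.70 → $1,676.80; payment $297.10; balance $1,379.70
Week 3: opening $1,379.70; interest $31.73 → $1,411.43; payment $398.87; balance $1,012.56
Week 4: opening $1,012.56; interest $23.29 → $1,035.85; payment $500.64; balance $535.21
Week 5: opening $535.21; interest $12.31 → $547.52; payment $547.52; balance $0.00
Total interest: $41.24 + $37.70 + $31.73 + $23.29 + $12.31 = $146.27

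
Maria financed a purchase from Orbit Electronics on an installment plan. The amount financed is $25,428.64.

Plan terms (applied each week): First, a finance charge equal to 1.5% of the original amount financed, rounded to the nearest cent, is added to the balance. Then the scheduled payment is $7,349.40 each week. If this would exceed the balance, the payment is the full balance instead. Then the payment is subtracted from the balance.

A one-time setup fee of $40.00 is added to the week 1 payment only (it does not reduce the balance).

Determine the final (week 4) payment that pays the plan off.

$4,906.16

# | Opening | Interest | Payment | Fee | End bal
1 | $25,428.64 | $381.43 | $7,349.40 | $40.00 | $18,460.67
2 | $18,460.67 | $381.43 | $7,349.40 | — | $11,492.70
3 | $11,492.70 | $381.43 | $7,349.40 | — | $4,524.73
4 | $4,524.73 | $381.43 | $4,906.16 | — | $0.00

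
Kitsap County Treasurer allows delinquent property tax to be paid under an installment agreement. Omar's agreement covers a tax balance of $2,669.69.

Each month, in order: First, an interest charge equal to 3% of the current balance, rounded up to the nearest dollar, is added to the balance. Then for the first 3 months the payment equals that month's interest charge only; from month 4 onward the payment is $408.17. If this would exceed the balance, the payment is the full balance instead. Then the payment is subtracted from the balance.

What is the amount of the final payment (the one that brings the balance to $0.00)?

$165.50

# | Opening | Interest | Payment | End bal
1 | $2,669.69 | $81.00 | $81.00 | $2,669.69
2 | $2,669.69 | $81.00 | $81.00 | $2,669.69
3 | $2,669.69 | $81.00 | $81.00 | $2,669.69
4 | $2,669.69 | $81.00 | $408.17 | $2,342.52
5 | $2,342.52 | $71.00 | $408.17 | $2,005.35
6 | $2,005.35 | $61.00 | $408.17 | $1,658.18
7 | $1,658.18 | $50.00 | $408.17 | $1,300.01
8 | $1,300.01 | $40.00 | $408.17 | $931.84
9 | $931.84 | $28.00 | $408.17 | $551.67
10 | $551.67 | $17.00 | $408.17 | $160.50
11 | $160.50 | $5.00 | $165.50 | $0.00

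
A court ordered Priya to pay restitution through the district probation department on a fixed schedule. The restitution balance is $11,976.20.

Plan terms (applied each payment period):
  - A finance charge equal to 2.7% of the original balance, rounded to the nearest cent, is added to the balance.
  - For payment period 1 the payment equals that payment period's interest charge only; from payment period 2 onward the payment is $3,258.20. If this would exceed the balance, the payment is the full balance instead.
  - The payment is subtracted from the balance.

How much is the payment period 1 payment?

$323.36

# | Opening | Interest | Payment | End bal
1 | $11,976.20 | $323.36 | $323.36 | $11,976.20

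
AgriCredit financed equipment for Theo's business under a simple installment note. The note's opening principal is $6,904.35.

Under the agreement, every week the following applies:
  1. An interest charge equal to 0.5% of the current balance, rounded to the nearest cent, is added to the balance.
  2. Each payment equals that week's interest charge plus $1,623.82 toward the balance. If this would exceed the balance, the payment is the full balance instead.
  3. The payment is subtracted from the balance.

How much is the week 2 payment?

$1,650.22

Week 1: opening $6,904.35; interest $34.52 → $6,938.87; payment $1,658.34; balance $5,280.53
Week 2: opening $5,280.53; interest $26.40 → $5,306.93; payment $1,650.22; balance $3,656.71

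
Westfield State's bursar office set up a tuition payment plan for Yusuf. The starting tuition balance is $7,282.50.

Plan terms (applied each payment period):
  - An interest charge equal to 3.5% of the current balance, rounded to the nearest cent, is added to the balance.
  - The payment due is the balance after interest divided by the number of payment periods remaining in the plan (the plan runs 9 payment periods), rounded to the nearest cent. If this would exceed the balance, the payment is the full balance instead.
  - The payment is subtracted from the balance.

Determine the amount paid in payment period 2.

# | Opening | Interest | Payment | End bal
1 | $7,282.50 | $254.89 | $837.49 | $6,699.90
2 | $6,699.90 | $234.50 | $866.80 | $6,067.60

$866.80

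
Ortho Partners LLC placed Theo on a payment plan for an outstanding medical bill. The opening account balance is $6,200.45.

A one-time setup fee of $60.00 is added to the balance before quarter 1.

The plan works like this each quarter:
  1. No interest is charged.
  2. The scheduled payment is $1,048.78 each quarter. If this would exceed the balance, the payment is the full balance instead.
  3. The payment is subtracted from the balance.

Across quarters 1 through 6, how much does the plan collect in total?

$6,260.45

Quarter 1: $6,260.45 − $1,048.78 → $5,211.67
Quarter 2: $5,211.67 − $1,048.78 → $4,162.89
Quarter 3: $4,162.89 − $1,048.78 → $3,114.11
Quarter 4: $3,114.11 − $1,048.78 → $2,065.33
Quarter 5: $2,065.33 − $1,048.78 → $1,016.55
Quarter 6: $1,016.55 − $1,016.55 → $0.00
Total paid: $6,260.45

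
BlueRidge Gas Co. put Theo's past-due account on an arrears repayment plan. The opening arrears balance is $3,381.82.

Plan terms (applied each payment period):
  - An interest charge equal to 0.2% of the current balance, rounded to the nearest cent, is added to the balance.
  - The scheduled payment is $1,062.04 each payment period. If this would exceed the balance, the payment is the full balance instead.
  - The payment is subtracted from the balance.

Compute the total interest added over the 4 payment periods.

Payment period 1: $3,381.82 +$6.76 interest = $3,388.58; pay $1,062.04 → $2,326.54
Payment period 2: $2,326.54 +$4.65 interest = $2,331.19; pay $1,062.04 → $1,269.15
Payment period 3: $1,269.15 +$2.54 interest = $1,271.69; pay $1,062.04 → $209.65
Payment period 4: $209.65 +$0.42 interest = $210.07; pay $210.07 → $0.00
Total interest: $6.76 + $4.65 + $2.54 + $0.42 = $14.37

$14.37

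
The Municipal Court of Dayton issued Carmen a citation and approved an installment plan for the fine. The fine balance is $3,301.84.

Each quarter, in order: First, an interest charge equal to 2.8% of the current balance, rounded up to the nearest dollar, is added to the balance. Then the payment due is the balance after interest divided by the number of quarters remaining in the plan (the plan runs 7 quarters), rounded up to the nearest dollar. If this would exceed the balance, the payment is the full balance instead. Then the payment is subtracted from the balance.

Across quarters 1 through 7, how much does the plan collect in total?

Quarter 1: opening $3,301.84; interest $93.00 → $3,394.84; payment $485.00; balance $2,909.84
Quarter 2: opening $2,909.84; interest $82.00 → $2,991.84; payment $499.00; balance $2,492.84
Quarter 3: opening $2,492.84; interest $70.00 → $2,562.84; payment $513.00; balance $2,049.84
Quarter 4: opening $2,049.84; interest $58.00 → $2,107.84; payment $527.00; balance $1,580.84
Quarter 5: opening $1,580.84; interest $45.00 → $1,625.84; payment $542.00; balance $1,083.84
Quarter 6: opening $1,083.84; interest $31.00 → $1,114.84; payment $558.00; balance $556.84
Quarter 7: opening $556.84; interest $16.00 → $572.84; payment $572.84; balance $0.00
Total paid: $3,696.84

$3,696.84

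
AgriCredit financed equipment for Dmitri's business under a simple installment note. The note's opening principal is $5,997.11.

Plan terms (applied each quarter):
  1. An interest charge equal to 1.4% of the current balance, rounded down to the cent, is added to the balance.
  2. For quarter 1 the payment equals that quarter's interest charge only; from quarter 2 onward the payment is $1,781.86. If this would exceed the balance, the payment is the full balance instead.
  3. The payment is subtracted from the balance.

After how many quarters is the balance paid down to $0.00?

5

Quarter 1: $5,997.11 +$83.95 interest = $6,081.06; pay $83.95 → $5,997.11
Quarter 2: $5,997.11 +$83.95 interest = $6,081.06; pay $1,781.86 → $4,299.20
Quarter 3: $4,299.20 +$60.18 interest = $4,359.38; pay $1,781.86 → $2,577.52
Quarter 4: $2,577.52 +$36.08 interest = $2,613.60; pay $1,781.86 → $831.74
Quarter 5: $831.74 +$11.64 interest = $843.38; pay $843.38 → $0.00
Balance reaches $0.00 in quarter 5.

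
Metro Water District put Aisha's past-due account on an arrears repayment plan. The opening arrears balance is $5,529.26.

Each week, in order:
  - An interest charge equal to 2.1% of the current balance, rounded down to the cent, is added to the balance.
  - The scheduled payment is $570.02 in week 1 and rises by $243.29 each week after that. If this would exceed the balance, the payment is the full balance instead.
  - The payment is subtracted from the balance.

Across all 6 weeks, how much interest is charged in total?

$445.81

# | Opening | Interest | Payment | End bal
1 | $5,529.26 | $116.11 | $570.02 | $5,075.35
2 | $5,075.35 | $106.58 | $813.31 | $4,368.62
3 | $4,368.62 | $91.74 | $1,056.60 | $3,403.76
4 | $3,403.76 | $71.47 | $1,299.89 | $2,175.34
5 | $2,175.34 | $45.68 | $1,543.18 | $677.84
6 | $677.84 | $14.23 | $692.07 | $0.00
Total interest: $116.11 + $106.58 + $91.74 + $71.47 + $45.68 + $14.23 = $445.81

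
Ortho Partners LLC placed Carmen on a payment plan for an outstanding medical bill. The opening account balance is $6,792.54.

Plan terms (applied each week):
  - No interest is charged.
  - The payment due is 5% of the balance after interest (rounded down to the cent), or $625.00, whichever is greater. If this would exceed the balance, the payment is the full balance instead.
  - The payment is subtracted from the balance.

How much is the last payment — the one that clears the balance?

Week 1: opening $6,792.54; payment $625.00; balance $6,167.54
Week 2: opening $6,167.54; payment $625.00; balance $5,542.54
Week 3: opening $5,542.54; payment $625.00; balance $4,917.54
Week 4: opening $4,917.54; payment $625.00; balance $4,292.54
Week 5: opening $4,292.54; payment $625.00; balance $3,667.54
Week 6: opening $3,667.54; payment $625.00; balance $3,042.54
Week 7: opening $3,042.54; payment $625.00; balance $2,417.54
Week 8: opening $2,417.54; payment $625.00; balance $1,792.54
Week 9: opening $1,792.54; payment $625.00; balance $1,167.54
Week 10: opening $1,167.54; payment $625.00; balance $542.54
Week 11: opening $542.54; payment $542.54; balance $0.00

$542.54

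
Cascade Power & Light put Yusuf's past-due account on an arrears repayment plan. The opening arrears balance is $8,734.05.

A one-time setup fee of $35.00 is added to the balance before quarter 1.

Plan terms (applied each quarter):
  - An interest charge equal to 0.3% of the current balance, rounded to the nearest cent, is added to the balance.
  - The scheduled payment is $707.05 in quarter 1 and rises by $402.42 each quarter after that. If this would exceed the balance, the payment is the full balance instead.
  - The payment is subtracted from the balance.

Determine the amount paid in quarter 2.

# | Opening | Interest | Payment | End bal
1 | $8,769.05 | $26.31 | $707.05 | $8,088.31
2 | $8,088.31 | $24.26 | $1,109.47 | $7,003.10

$1,109.47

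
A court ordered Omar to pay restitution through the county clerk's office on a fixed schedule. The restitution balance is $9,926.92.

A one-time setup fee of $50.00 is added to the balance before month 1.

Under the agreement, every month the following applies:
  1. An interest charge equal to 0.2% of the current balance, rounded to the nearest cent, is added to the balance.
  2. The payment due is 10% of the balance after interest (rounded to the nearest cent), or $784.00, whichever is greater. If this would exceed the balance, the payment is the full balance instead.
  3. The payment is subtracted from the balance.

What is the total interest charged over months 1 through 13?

$130.90

Month 1: opening $9,976.92; interest $19.95 → $9,996.87; payment $999.69; balance $8,997.18
Month 2: opening $8,997.18; interest $17.99 → $9,015.17; payment $901.52; balance $8,113.65
Month 3: opening $8,113.65; interest $16.23 → $8,129.88; payment $812.99; balance $7,316.89
Month 4: opening $7,316.89; interest $14.63 → $7,331.52; payment $784.00; balance $6,547.52
Month 5: opening $6,547.52; interest $13.10 → $6,560.62; payment $784.00; balance $5,776.62
Month 6: opening $5,776.62; interest $11.55 → $5,788.17; payment $784.00; balance $5,004.17
Month 7: opening $5,004.17; interest $10.01 → $5,014.18; payment $784.00; balance $4,230.18
Month 8: opening $4,230.18; interest $8.46 → $4,238.64; payment $784.00; balance $3,454.64
Month 9: opening $3,454.64; interest $6.91 → $3,461.55; payment $784.00; balance $2,677.55
Month 10: opening $2,677.55; interest $5.36 → $2,682.91; payment $784.00; balance $1,898.91
Month 11: opening $1,898.91; interest $3.80 → $1,902.71; payment $784.00; balance $1,118.71
Month 12: opening $1,118.71; interest $2.24 → $1,120.95; payment $784.00; balance $336.95
Month 13: opening $336.95; interest $0.67 → $337.62; payment $337.62; balance $0.00
Total interest: $19.95 + $17.99 + $16.23 + $14.63 + $13.10 + $11.55 + $10.01 + $8.46 + $6.91 + $5.36 + $3.80 + $2.24 + $0.67 = $130.90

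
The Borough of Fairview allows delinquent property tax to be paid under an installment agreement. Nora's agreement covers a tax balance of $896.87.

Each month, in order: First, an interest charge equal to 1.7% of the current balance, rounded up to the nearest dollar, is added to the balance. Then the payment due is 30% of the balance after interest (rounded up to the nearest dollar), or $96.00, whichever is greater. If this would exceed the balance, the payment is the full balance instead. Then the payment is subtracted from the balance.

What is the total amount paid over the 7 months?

$945.87

# | Opening | Interest | Payment | End bal
1 | $896.87 | $16.00 | $274.00 | $638.87
2 | $638.87 | $11.00 | $195.00 | $454.87
3 | $454.87 | $8.00 | $139.00 | $323.87
4 | $323.87 | $6.00 | $99.00 | $230.87
5 | $230.87 | $4.00 | $96.00 | $138.87
6 | $138.87 | $3.00 | $96.00 | $45.87
7 | $45.87 | $1.00 | $46.87 | $0.00
Total paid: $945.87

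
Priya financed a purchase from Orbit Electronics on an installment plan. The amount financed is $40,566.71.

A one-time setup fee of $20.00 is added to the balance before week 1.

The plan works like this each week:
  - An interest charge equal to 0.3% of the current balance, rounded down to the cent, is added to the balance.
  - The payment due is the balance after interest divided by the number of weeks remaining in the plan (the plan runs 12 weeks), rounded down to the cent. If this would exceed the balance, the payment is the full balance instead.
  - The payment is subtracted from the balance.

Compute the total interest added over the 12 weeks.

Week 1: $40,586.71 +$121.76 interest = $40,708.47; pay $3,392.37 → $37,316.10
Week 2: $37,316.10 +$111.94 interest = $37,428.04; pay $3,402.54 → $34,025.50
Week 3: $34,025.50 +$102.07 interest = $34,127.57; pay $3,412.75 → $30,714.82
Week 4: $30,714.82 +$92.14 interest = $30,806.96; pay $3,422.99 → $27,383.97
Week 5: $27,383.97 +$82.15 interest = $27,466.12; pay $3,433.26 → $24,032.86
Week 6: $24,032.86 +$72.09 interest = $24,104.95; pay $3,443.56 → $20,661.39
Week 7: $20,661.39 +$61.98 interest = $20,723.37; pay $3,453.89 → $17,269.48
Week 8: $17,269.48 +$51.80 interest = $17,321.28; pay $3,464.25 → $13,857.03
Week 9: $13,857.03 +$41.57 interest = $13,898.60; pay $3,474.65 → $10,423.95
Week 10: $10,423.95 +$31.27 interest = $10,455.22; pay $3,485.07 → $6,970.15
Week 11: $6,970.15 +$20.91 interest = $6,991.06; pay $3,495.53 → $3,495.53
Week 12: $3,495.53 +$10.48 interest = $3,506.01; pay $3,506.01 → $0.00
Total interest: $121.76 + $111.94 + $102.07 + $92.14 + $82.15 + $72.09 + $61.98 + $51.80 + $41.57 + $31.27 + $20.91 + $10.48 = $800.16

$800.16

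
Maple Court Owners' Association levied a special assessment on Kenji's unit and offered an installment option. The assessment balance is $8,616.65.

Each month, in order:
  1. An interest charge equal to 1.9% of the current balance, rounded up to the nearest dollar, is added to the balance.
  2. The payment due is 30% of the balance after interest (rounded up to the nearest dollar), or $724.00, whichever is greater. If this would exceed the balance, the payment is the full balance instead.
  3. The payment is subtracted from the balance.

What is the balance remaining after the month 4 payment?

$2,230.65

Month 1: $8,616.65 +$164.00 interest = $8,780.65; pay $2,635.00 → $6,145.65
Month 2: $6,145.65 +$117.00 interest = $6,262.65; pay $1,879.00 → $4,383.65
Month 3: $4,383.65 +$84.00 interest = $4,467.65; pay $1,341.00 → $3,126.65
Month 4: $3,126.65 +$60.00 interest = $3,186.65; pay $956.00 → $2,230.65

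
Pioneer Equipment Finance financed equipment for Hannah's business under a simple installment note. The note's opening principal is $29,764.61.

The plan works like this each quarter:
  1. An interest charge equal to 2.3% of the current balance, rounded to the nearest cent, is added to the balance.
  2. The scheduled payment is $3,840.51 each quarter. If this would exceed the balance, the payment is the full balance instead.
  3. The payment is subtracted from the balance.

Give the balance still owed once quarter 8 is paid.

Quarter 1: opening $29,764.61; interest $684.59 → $30,449.20; payment $3,840.51; balance $26,608.69
Quarter 2: opening $26,608.69; interest $612.00 → $27,220.69; payment $3,840.51; balance $23,380.18
Quarter 3: opening $23,380.18; interest $537.74 → $23,917.92; payment $3,840.51; balance $20,077.41
Quarter 4: opening $20,077.41; interest $461.78 → $20,539.19; payment $3,840.51; balance $16,698.68
Quarter 5: opening $16,698.68; interest $384.07 → $17,082.75; payment $3,840.51; balance $13,242.24
Quarter 6: opening $13,242.24; interest $304.57 → $13,546.81; payment $3,840.51; balance $9,706.30
Quarter 7: opening $9,706.30; interest $223.24 → $9,929.54; payment $3,840.51; balance $6,089.03
Quarter 8: opening $6,089.03; interest $140.05 → $6,229.08; payment $3,840.51; balance $2,388.57

$2,388.57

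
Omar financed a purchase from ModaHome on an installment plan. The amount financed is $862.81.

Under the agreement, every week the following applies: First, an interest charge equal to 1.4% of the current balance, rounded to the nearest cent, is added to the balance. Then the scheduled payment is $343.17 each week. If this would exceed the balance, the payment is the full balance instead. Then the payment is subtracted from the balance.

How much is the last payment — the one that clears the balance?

# | Opening | Interest | Payment | End bal
1 | $862.81 | $12.08 | $343.17 | $531.72
2 | $531.72 | $7.44 | $343.17 | $195.99
3 | $195.99 | $2.74 | $198.73 | $0.00

$198.73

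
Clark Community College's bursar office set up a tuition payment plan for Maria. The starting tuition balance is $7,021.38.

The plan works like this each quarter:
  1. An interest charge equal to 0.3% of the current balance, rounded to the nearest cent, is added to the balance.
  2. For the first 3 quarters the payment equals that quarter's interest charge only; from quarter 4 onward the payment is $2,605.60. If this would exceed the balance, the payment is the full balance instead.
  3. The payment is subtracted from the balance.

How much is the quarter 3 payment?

$21.06

# | Opening | Interest | Payment | End bal
1 | $7,021.38 | $21.06 | $21.06 | $7,021.38
2 | $7,021.38 | $21.06 | $21.06 | $7,021.38
3 | $7,021.38 | $21.06 | $21.06 | $7,021.38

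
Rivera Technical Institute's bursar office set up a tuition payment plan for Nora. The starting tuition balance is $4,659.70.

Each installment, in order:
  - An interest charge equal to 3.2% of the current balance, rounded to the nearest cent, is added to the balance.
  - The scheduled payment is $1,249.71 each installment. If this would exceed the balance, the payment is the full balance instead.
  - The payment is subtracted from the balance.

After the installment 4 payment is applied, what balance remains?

# | Opening | Interest | Payment | End bal
1 | $4,659.70 | $149.11 | $1,249.71 | $3,559.10
2 | $3,559.10 | $113.89 | $1,249.71 | $2,423.28
3 | $2,423.28 | $77.54 | $1,249.71 | $1,251.11
4 | $1,251.11 | $40.04 | $1,249.71 | $41.44

$41.44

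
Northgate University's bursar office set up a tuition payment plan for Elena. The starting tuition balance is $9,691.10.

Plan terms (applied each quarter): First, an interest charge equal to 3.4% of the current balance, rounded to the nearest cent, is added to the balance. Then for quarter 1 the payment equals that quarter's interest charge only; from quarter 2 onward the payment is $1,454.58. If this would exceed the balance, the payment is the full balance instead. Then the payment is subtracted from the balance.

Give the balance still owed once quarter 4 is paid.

# | Opening | Interest | Payment | End bal
1 | $9,691.10 | $329.50 | $329.50 | $9,691.10
2 | $9,691.10 | $329.50 | $1,454.58 | $8,566.02
3 | $8,566.02 | $291.24 | $1,454.58 | $7,402.68
4 | $7,402.68 | $251.69 | $1,454.58 | $6,199.79

$6,199.79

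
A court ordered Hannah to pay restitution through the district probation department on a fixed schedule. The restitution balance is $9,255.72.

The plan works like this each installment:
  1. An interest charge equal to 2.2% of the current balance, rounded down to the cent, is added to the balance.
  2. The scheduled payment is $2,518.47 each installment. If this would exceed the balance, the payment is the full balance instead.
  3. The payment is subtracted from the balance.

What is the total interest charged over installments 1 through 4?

Installment 1: opening $9,255.72; interest $203.62 → $9,459.34; payment $2,518.47; balance $6,940.87
Installment 2: opening $6,940.87; interest $152.69 → $7,093.56; payment $2,518.47; balance $4,575.09
Installment 3: opening $4,575.09; interest $100.65 → $4,675.74; payment $2,518.47; balance $2,157.27
Installment 4: opening $2,157.27; interest $47.45 → $2,204.72; payment $2,204.72; balance $0.00
Total interest: $203.62 + $152.69 + $100.65 + $47.45 = $504.41

$504.41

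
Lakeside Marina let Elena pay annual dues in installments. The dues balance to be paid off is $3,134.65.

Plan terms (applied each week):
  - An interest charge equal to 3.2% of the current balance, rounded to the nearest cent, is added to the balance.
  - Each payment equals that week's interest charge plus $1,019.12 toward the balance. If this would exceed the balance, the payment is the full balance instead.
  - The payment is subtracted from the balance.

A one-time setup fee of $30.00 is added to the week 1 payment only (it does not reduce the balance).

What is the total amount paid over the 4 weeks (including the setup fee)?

$3,370.22

Week 1: $3,134.65 +$100.31 interest = $3,234.96; pay $1,119.43 (+ $30.00 fee) → $2,115.53
Week 2: $2,115.53 +$67.70 interest = $2,183.23; pay $1,086.82 → $1,096.41
Week 3: $1,096.41 +$35.09 interest = $1,131.50; pay $1,054.21 → $77.29
Week 4: $77.29 +$2.47 interest = $79.76; pay $79.76 → $0.00
Total paid: $3,370.22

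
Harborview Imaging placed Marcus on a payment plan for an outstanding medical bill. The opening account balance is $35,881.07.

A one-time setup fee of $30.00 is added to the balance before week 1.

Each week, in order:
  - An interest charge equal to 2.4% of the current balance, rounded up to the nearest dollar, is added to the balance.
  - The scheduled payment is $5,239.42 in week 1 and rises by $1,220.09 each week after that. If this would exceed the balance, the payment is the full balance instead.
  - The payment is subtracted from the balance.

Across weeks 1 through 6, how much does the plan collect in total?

Week 1: opening $35,911.07; interest $862.00 → $36,773.07; payment $5,239.42; balance $31,533.65
Week 2: opening $31,533.65; interest $757.00 → $32,290.65; payment $6,459.51; balance $25,831.14
Week 3: opening $25,831.14; interest $620.00 → $26,451.14; payment $7,679.60; balance $18,771.54
Week 4: opening $18,771.54; interest $451.00 → $19,222.54; payment $8,899.69; balance $10,322.85
Week 5: opening $10,322.85; interest $248.00 → $10,570.85; payment $10,119.78; balance $451.07
Week 6: opening $451.07; interest $11.00 → $462.07; payment $462.07; balance $0.00
Total paid: $38,860.07

$38,860.07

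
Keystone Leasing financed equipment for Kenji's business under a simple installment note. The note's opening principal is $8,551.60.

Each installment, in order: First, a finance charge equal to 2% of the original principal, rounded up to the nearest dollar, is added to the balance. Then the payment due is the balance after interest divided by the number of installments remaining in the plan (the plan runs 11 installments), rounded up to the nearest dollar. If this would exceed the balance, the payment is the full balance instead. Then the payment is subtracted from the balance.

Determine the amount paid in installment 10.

$1,124.00

Installment 1: opening $8,551.60; interest $172.00 → $8,723.60; payment $794.00; balance $7,929.60
Installment 2: opening $7,929.60; interest $172.00 → $8,101.60; payment $811.00; balance $7,290.60
Installment 3: opening $7,290.60; interest $172.00 → $7,462.60; payment $830.00; balance $6,632.60
Installment 4: opening $6,632.60; interest $172.00 → $6,804.60; payment $851.00; balance $5,953.60
Installment 5: opening $5,953.60; interest $172.00 → $6,125.60; payment $876.00; balance $5,249.60
Installment 6: opening $5,249.60; interest $172.00 → $5,421.60; payment $904.00; balance $4,517.60
Installment 7: opening $4,517.60; interest $172.00 → $4,689.60; payment $938.00; balance $3,751.60
Installment 8: opening $3,751.60; interest $172.00 → $3,923.60; payment $981.00; balance $2,942.60
Installment 9: opening $2,942.60; interest $172.00 → $3,114.60; payment $1,039.00; balance $2,075.60
Installment 10: opening $2,075.60; interest $172.00 → $2,247.60; payment $1,124.00; balance $1,123.60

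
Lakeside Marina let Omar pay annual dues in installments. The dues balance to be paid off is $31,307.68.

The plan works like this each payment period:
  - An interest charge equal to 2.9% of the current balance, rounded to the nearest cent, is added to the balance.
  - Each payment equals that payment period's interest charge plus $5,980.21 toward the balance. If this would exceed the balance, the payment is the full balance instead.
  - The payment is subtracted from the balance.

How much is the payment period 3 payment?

Payment period 1: opening $31,307.68; interest $907.92 → $32,215.60; payment $6,888.13; balance $25,327.47
Payment period 2: opening $25,327.47; interest $734.50 → $26,061.97; payment $6,714.71; balance $19,347.26
Payment period 3: opening $19,347.26; interest $561.07 → $19,908.33; payment $6,541.28; balance $13,367.05

$6,541.28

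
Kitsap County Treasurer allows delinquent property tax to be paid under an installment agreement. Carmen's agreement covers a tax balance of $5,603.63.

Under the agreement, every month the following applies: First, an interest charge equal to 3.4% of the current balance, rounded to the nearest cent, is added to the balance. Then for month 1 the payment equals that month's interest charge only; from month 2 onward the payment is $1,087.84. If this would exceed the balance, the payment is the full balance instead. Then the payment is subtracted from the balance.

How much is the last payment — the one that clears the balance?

$828.65

Month 1: opening $5,603.63; interest $190.52 → $5,794.15; payment $190.52; balance $5,603.63
Month 2: opening $5,603.63; interest $190.52 → $5,794.15; payment $1,087.84; balance $4,706.31
Month 3: opening $4,706.31; interest $160.01 → $4,866.32; payment $1,087.84; balance $3,778.48
Month 4: opening $3,778.48; interest $128.47 → $3,906.95; payment $1,087.84; balance $2,819.11
Month 5: opening $2,819.11; interest $95.85 → $2,914.96; payment $1,087.84; balance $1,827.12
Month 6: opening $1,827.12; interest $62.12 → $1,889.24; payment $1,087.84; balance $801.40
Month 7: opening $801.40; interest $27.25 → $828.65; payment $828.65; balance $0.00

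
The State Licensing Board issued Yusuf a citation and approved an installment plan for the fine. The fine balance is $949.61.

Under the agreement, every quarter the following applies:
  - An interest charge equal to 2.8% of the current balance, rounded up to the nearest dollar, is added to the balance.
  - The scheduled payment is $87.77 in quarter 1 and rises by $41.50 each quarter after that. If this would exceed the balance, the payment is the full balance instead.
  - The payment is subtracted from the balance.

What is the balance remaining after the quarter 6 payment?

Quarter 1: opening $949.61; interest $27.00 → $976.61; payment $87.77; balance $888.84
Quarter 2: opening $888.84; interest $25.00 → $913.84; payment $129.27; balance $784.57
Quarter 3: opening $784.57; interest $22.00 → $806.57; payment $170.77; balance $635.80
Quarter 4: opening $635.80; interest $18.00 → $653.80; payment $212.27; balance $441.53
Quarter 5: opening $441.53; interest $13.00 → $454.53; payment $253.77; balance $200.76
Quarter 6: opening $200.76; interest $6.00 → $206.76; payment $206.76; balance $0.00

$0.00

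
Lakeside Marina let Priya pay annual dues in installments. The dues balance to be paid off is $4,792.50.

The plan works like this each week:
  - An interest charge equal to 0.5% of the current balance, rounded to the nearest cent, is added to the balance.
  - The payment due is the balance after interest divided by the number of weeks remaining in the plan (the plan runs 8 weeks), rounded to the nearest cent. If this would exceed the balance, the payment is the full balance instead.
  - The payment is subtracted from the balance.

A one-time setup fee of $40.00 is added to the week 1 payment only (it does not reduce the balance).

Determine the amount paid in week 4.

$611.13

Week 1: $4,792.50 +$23.96 interest = $4,816.46; pay $602.06 (+ $40.00 fee) → $4,214.40
Week 2: $4,214.40 +$21.07 interest = $4,235.47; pay $605.07 → $3,630.40
Week 3: $3,630.40 +$18.15 interest = $3,648.55; pay $608.09 → $3,040.46
Week 4: $3,040.46 +$15.20 interest = $3,055.66; pay $611.13 → $2,444.53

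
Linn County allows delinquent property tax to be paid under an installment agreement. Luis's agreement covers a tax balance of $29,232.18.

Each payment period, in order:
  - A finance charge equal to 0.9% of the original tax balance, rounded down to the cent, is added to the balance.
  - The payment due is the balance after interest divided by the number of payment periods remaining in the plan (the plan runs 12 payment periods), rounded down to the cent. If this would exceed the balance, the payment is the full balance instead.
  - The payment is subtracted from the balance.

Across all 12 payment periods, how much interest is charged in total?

$3,156.96

Payment period 1: $29,232.18 +$263.08 interest = $29,495.26; pay $2,457.93 → $27,037.33
Payment period 2: $27,037.33 +$263.08 interest = $27,300.41; pay $2,481.85 → $24,818.56
Payment period 3: $24,818.56 +$263.08 interest = $25,081.64; pay $2,508.16 → $22,573.48
Payment period 4: $22,573.48 +$263.08 interest = $22,836.56; pay $2,537.39 → $20,299.17
Payment period 5: $20,299.17 +$263.08 interest = $20,562.25; pay $2,570.28 → $17,991.97
Payment period 6: $17,991.97 +$263.08 interest = $18,255.05; pay $2,607.86 → $15,647.19
Payment period 7: $15,647.19 +$263.08 interest = $15,910.27; pay $2,651.71 → $13,258.56
Payment period 8: $13,258.56 +$263.08 interest = $13,521.64; pay $2,704.32 → $10,817.32
Payment period 9: $10,817.32 +$263.08 interest = $11,080.40; pay $2,770.10 → $8,310.30
Payment period 10: $8,310.30 +$263.08 interest = $8,573.38; pay $2,857.79 → $5,715.59
Payment period 11: $5,715.59 +$263.08 interest = $5,978.67; pay $2,989.33 → $2,989.34
Payment period 12: $2,989.34 +$263.08 interest = $3,252.42; pay $3,252.42 → $0.00
Total interest: $263.08 + $263.08 + $263.08 + $263.08 + $263.08 + $263.08 + $263.08 + $263.08 + $263.08 + $263.08 + $263.08 + $263.08 = $3,156.96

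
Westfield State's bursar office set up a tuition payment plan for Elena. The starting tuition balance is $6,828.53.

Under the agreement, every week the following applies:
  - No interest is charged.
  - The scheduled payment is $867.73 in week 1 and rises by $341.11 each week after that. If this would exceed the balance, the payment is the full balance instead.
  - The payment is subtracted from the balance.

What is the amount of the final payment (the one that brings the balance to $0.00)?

$1,310.95

Week 1: opening $6,828.53; payment $867.73; balance $5,960.80
Week 2: opening $5,960.80; payment $1,208.84; balance $4,751.96
Week 3: opening $4,751.96; payment $1,549.95; balance $3,202.01
Week 4: opening $3,202.01; payment $1,891.06; balance $1,310.95
Week 5: opening $1,310.95; payment $1,310.95; balance $0.00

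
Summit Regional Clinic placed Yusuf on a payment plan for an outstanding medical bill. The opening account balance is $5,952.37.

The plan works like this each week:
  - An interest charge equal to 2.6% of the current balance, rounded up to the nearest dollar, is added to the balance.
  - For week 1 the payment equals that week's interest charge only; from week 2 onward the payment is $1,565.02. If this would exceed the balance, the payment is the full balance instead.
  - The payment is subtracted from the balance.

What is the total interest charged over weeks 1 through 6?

Week 1: $5,952.37 +$155.00 interest = $6,107.37; pay $155.00 → $5,952.37
Week 2: $5,952.37 +$155.00 interest = $6,107.37; pay $1,565.02 → $4,542.35
Week 3: $4,542.35 +$119.00 interest = $4,661.35; pay $1,565.02 → $3,096.33
Week 4: $3,096.33 +$81.00 interest = $3,177.33; pay $1,565.02 → $1,612.31
Week 5: $1,612.31 +$42.00 interest = $1,654.31; pay $1,565.02 → $89.29
Week 6: $89.29 +$3.00 interest = $92.29; pay $92.29 → $0.00
Total interest: $155.00 + $155.00 + $119.00 + $81.00 + $42.00 + $3.00 = $555.00

$555.00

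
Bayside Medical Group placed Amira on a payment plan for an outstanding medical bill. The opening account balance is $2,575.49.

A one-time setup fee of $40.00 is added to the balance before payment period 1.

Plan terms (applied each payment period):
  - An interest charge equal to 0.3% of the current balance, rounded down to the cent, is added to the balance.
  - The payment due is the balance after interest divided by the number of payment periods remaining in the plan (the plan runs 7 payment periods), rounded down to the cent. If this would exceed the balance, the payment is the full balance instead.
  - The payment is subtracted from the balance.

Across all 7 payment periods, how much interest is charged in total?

Payment period 1: $2,615.49 +$7.84 interest = $2,623.33; pay $374.76 → $2,248.57
Payment period 2: $2,248.57 +$6.74 interest = $2,255.31; pay $375.88 → $1,879.43
Payment period 3: $1,879.43 +$5.63 interest = $1,885.06; pay $377.01 → $1,508.05
Payment period 4: $1,508.05 +$4.52 interest = $1,512.57; pay $378.14 → $1,134.43
Payment period 5: $1,134.43 +$3.40 interest = $1,137.83; pay $379.27 → $758.56
Payment period 6: $758.56 +$2.27 interest = $760.83; pay $380.41 → $380.42
Payment period 7: $380.42 +$1.14 interest = $381.56; pay $381.56 → $0.00
Total interest: $7.84 + $6.74 + $5.63 + $4.52 + $3.40 + $2.27 + $1.14 = $31.54

$31.54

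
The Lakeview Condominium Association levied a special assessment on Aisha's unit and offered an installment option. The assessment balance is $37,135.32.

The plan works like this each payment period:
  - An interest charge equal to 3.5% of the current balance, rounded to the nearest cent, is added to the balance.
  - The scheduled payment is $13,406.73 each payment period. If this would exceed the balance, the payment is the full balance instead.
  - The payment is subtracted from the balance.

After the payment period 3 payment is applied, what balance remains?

Payment period 1: $37,135.32 +$1,299.74 interest = $38,435.06; pay $13,406.73 → $25,028.33
Payment period 2: $25,028.33 +$875.99 interest = $25,904.32; pay $13,406.73 → $12,497.59
Payment period 3: $12,497.59 +$437.42 interest = $12,935.01; pay $12,935.01 → $0.00

$0.00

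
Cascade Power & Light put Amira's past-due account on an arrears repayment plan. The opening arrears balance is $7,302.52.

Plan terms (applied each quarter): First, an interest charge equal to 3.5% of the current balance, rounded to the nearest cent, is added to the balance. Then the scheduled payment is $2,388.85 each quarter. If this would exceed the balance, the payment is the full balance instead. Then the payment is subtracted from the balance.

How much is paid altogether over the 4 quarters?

$7,866.34

# | Opening | Interest | Payment | End bal
1 | $7,302.52 | $255.59 | $2,388.85 | $5,169.26
2 | $5,169.26 | $180.92 | $2,388.85 | $2,961.33
3 | $2,961.33 | $103.65 | $2,388.85 | $676.13
4 | $676.13 | $23.66 | $699.79 | $0.00
Total paid: $7,866.34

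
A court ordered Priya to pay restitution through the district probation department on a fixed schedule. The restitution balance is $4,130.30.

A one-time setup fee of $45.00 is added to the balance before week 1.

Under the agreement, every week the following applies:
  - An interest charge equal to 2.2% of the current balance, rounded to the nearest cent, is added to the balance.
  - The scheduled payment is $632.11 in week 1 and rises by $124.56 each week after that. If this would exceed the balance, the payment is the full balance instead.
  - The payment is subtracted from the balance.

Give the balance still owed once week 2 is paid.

$2,958.35

Week 1: opening $4,175.30; interest $91.86 → $4,267.16; payment $632.11; balance $3,635.05
Week 2: opening $3,635.05; interest $79.97 → $3,715.02; payment $756.67; balance $2,958.35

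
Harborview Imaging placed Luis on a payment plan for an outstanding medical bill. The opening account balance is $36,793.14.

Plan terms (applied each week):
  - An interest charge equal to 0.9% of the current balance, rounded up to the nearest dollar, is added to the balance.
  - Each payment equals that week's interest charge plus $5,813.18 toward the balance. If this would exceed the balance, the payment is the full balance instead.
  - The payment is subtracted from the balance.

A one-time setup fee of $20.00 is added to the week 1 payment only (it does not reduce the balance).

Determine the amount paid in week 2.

Week 1: opening $36,793.14; interest $332.00 → $37,125.14; payment $6,145.18 (+ $20.00 fee); balance $30,979.96
Week 2: opening $30,979.96; interest $279.00 → $31,258.96; payment $6,092.18; balance $25,166.78

$6,092.18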